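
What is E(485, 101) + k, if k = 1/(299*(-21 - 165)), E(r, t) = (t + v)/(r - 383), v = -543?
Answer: -240995/55614 ≈ -4.3334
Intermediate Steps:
E(r, t) = (-543 + t)/(-383 + r) (E(r, t) = (t - 543)/(r - 383) = (-543 + t)/(-383 + r))
k = -1/55614 (k = 1/(299*(-186)) = 1/(-55614) = -1/55614 ≈ -1.7981e-5)
E(485, 101) + k = (-543 + 101)/(-383 + 485) - 1/55614 = -442/102 - 1/55614 = (1/102)*(-442) - 1/55614 = -13/3 - 1/55614 = -240995/55614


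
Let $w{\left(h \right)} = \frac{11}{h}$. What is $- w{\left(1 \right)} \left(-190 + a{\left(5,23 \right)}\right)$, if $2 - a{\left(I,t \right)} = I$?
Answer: $2123$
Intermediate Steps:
$a{\left(I,t \right)} = 2 - I$
$- w{\left(1 \right)} \left(-190 + a{\left(5,23 \right)}\right) = - \frac{11}{1} \left(-190 + \left(2 - 5\right)\right) = - 11 \cdot 1 \left(-190 + \left(2 - 5\right)\right) = - 11 \left(-190 - 3\right) = - 11 \left(-193\right) = \left(-1\right) \left(-2123\right) = 2123$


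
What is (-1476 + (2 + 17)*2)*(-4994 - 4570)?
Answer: 13753032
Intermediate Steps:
(-1476 + (2 + 17)*2)*(-4994 - 4570) = (-1476 + 19*2)*(-9564) = (-1476 + 38)*(-9564) = -1438*(-9564) = 13753032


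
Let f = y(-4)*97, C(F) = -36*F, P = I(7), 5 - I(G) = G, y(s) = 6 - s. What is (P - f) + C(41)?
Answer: -2448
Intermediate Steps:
I(G) = 5 - G
P = -2 (P = 5 - 1*7 = 5 - 7 = -2)
f = 970 (f = (6 - 1*(-4))*97 = (6 + 4)*97 = 10*97 = 970)
(P - f) + C(41) = (-2 - 1*970) - 36*41 = (-2 - 970) - 1476 = -972 - 1476 = -2448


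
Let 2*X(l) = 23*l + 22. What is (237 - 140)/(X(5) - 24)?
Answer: 194/89 ≈ 2.1798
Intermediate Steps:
X(l) = 11 + 23*l/2 (X(l) = (23*l + 22)/2 = (22 + 23*l)/2 = 11 + 23*l/2)
(237 - 140)/(X(5) - 24) = (237 - 140)/((11 + (23/2)*5) - 24) = 97/((11 + 115/2) - 24) = 97/(137/2 - 24) = 97/(89/2) = 97*(2/89) = 194/89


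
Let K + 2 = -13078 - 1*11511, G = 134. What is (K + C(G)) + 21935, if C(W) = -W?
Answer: -2790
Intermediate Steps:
K = -24591 (K = -2 + (-13078 - 1*11511) = -2 + (-13078 - 11511) = -2 - 24589 = -24591)
(K + C(G)) + 21935 = (-24591 - 1*134) + 21935 = (-24591 - 134) + 21935 = -24725 + 21935 = -2790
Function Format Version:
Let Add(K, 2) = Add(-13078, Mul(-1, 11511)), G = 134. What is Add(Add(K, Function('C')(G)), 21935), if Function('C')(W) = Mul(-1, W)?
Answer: -2790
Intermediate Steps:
K = -24591 (K = Add(-2, Add(-13078, Mul(-1, 11511))) = Add(-2, Add(-13078, -11511)) = Add(-2, -24589) = -24591)
Add(Add(K, Function('C')(G)), 21935) = Add(Add(-24591, Mul(-1, 134)), 21935) = Add(Add(-24591, -134), 21935) = Add(-24725, 21935) = -2790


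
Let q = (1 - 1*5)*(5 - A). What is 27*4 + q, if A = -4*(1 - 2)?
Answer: 104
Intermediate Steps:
A = 4 (A = -4*(-1) = 4)
q = -4 (q = (1 - 1*5)*(5 - 1*4) = (1 - 5)*(5 - 4) = -4*1 = -4)
27*4 + q = 27*4 - 4 = 108 - 4 = 104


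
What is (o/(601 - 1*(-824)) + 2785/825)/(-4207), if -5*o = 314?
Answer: -37303/47103375 ≈ -0.00079194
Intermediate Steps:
o = -314/5 (o = -⅕*314 = -314/5 ≈ -62.800)
(o/(601 - 1*(-824)) + 2785/825)/(-4207) = (-314/(5*(601 - 1*(-824))) + 2785/825)/(-4207) = (-314/(5*(601 + 824)) + 2785*(1/825))*(-1/4207) = (-314/5/1425 + 557/165)*(-1/4207) = (-314/5*1/1425 + 557/165)*(-1/4207) = (-314/7125 + 557/165)*(-1/4207) = (261121/78375)*(-1/4207) = -37303/47103375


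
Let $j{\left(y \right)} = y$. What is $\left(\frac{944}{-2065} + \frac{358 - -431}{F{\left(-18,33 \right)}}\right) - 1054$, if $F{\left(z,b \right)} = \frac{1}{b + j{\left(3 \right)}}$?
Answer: $\frac{957234}{35} \approx 27350.0$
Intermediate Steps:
$F{\left(z,b \right)} = \frac{1}{3 + b}$ ($F{\left(z,b \right)} = \frac{1}{b + 3} = \frac{1}{3 + b}$)
$\left(\frac{944}{-2065} + \frac{358 - -431}{F{\left(-18,33 \right)}}\right) - 1054 = \left(\frac{944}{-2065} + \frac{358 - -431}{\frac{1}{3 + 33}}\right) - 1054 = \left(944 \left(- \frac{1}{2065}\right) + \frac{358 + 431}{\frac{1}{36}}\right) - 1054 = \left(- \frac{16}{35} + 789 \frac{1}{\frac{1}{36}}\right) - 1054 = \left(- \frac{16}{35} + 789 \cdot 36\right) - 1054 = \left(- \frac{16}{35} + 28404\right) - 1054 = \frac{994124}{35} - 1054 = \frac{957234}{35}$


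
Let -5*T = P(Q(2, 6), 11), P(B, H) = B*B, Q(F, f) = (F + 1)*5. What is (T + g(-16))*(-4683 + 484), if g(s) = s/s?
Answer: 184756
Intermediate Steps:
Q(F, f) = 5 + 5*F (Q(F, f) = (1 + F)*5 = 5 + 5*F)
P(B, H) = B²
g(s) = 1
T = -45 (T = -(5 + 5*2)²/5 = -(5 + 10)²/5 = -⅕*15² = -⅕*225 = -45)
(T + g(-16))*(-4683 + 484) = (-45 + 1)*(-4683 + 484) = -44*(-4199) = 184756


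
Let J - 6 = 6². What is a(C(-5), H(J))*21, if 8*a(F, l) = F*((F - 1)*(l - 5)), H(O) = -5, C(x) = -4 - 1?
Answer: -1575/2 ≈ -787.50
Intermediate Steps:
C(x) = -5
J = 42 (J = 6 + 6² = 6 + 36 = 42)
a(F, l) = F*(-1 + F)*(-5 + l)/8 (a(F, l) = (F*((F - 1)*(l - 5)))/8 = (F*((-1 + F)*(-5 + l)))/8 = (F*(-1 + F)*(-5 + l))/8 = F*(-1 + F)*(-5 + l)/8)
a(C(-5), H(J))*21 = ((⅛)*(-5)*(5 - 1*(-5) - 5*(-5) - 5*(-5)))*21 = ((⅛)*(-5)*(5 + 5 + 25 + 25))*21 = ((⅛)*(-5)*60)*21 = -75/2*21 = -1575/2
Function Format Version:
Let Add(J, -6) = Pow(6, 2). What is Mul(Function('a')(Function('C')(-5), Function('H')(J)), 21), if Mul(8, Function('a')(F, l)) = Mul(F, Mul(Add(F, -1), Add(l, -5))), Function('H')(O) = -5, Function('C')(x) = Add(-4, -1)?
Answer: Rational(-1575, 2) ≈ -787.50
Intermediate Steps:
Function('C')(x) = -5
J = 42 (J = Add(6, Pow(6, 2)) = Add(6, 36) = 42)
Function('a')(F, l) = Mul(Rational(1, 8), F, Add(-1, F), Add(-5, l)) (Function('a')(F, l) = Mul(Rational(1, 8), Mul(F, Mul(Add(F, -1), Add(l, -5)))) = Mul(Rational(1, 8), Mul(F, Mul(Add(-1, F), Add(-5, l)))) = Mul(Rational(1, 8), Mul(F, Add(-1, F), Add(-5, l))) = Mul(Rational(1, 8), F, Add(-1, F), Add(-5, l)))
Mul(Function('a')(Function('C')(-5), Function('H')(J)), 21) = Mul(Mul(Rational(1, 8), -5, Add(5, Mul(-1, -5), Mul(-5, -5), Mul(-5, -5))), 21) = Mul(Mul(Rational(1, 8), -5, Add(5, 5, 25, 25)), 21) = Mul(Mul(Rational(1, 8), -5, 60), 21) = Mul(Rational(-75, 2), 21) = Rational(-1575, 2)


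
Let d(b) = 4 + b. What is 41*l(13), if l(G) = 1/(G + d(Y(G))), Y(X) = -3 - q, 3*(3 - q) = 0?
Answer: 41/11 ≈ 3.7273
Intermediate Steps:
q = 3 (q = 3 - ⅓*0 = 3 + 0 = 3)
Y(X) = -6 (Y(X) = -3 - 1*3 = -3 - 3 = -6)
l(G) = 1/(-2 + G) (l(G) = 1/(G + (4 - 6)) = 1/(G - 2) = 1/(-2 + G))
41*l(13) = 41/(-2 + 13) = 41/11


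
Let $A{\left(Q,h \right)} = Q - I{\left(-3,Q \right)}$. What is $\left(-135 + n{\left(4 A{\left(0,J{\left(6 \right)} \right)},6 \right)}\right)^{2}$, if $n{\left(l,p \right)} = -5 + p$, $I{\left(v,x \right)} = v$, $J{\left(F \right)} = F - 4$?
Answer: $17956$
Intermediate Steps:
$J{\left(F \right)} = -4 + F$
$A{\left(Q,h \right)} = 3 + Q$ ($A{\left(Q,h \right)} = Q - -3 = Q + 3 = 3 + Q$)
$\left(-135 + n{\left(4 A{\left(0,J{\left(6 \right)} \right)},6 \right)}\right)^{2} = \left(-135 + \left(-5 + 6\right)\right)^{2} = \left(-135 + 1\right)^{2} = \left(-134\right)^{2} = 17956$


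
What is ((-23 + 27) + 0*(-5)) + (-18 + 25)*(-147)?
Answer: -1025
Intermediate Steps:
((-23 + 27) + 0*(-5)) + (-18 + 25)*(-147) = (4 + 0) + 7*(-147) = 4 - 1029 = -1025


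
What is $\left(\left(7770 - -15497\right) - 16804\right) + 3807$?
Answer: $10270$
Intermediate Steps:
$\left(\left(7770 - -15497\right) - 16804\right) + 3807 = \left(\left(7770 + 15497\right) - 16804\right) + 3807 = \left(23267 - 16804\right) + 3807 = 6463 + 3807 = 10270$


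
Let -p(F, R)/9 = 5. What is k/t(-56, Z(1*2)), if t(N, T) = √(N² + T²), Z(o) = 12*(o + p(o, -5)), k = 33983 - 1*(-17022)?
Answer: 51005*√16837/67348 ≈ 98.270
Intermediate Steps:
p(F, R) = -45 (p(F, R) = -9*5 = -45)
k = 51005 (k = 33983 + 17022 = 51005)
Z(o) = -540 + 12*o (Z(o) = 12*(o - 45) = 12*(-45 + o) = -540 + 12*o)
k/t(-56, Z(1*2)) = 51005/(√((-56)² + (-540 + 12*(1*2))²)) = 51005/(√(3136 + (-540 + 12*2)²)) = 51005/(√(3136 + (-540 + 24)²)) = 51005/(√(3136 + (-516)²)) = 51005/(√(3136 + 266256)) = 51005/(√269392) = 51005/((4*√16837)) = 51005*(√16837/67348) = 51005*√16837/67348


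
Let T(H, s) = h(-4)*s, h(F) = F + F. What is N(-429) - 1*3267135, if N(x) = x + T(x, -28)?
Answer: -3267340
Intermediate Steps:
h(F) = 2*F
T(H, s) = -8*s (T(H, s) = (2*(-4))*s = -8*s)
N(x) = 224 + x (N(x) = x - 8*(-28) = x + 224 = 224 + x)
N(-429) - 1*3267135 = (224 - 429) - 1*3267135 = -205 - 3267135 = -3267340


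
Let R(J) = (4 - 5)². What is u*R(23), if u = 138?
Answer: 138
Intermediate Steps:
R(J) = 1 (R(J) = (-1)² = 1)
u*R(23) = 138*1 = 138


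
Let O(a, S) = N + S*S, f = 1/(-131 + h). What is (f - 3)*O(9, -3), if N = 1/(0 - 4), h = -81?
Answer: -22295/848 ≈ -26.291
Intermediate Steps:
N = -1/4 (N = 1/(-4) = -1/4 ≈ -0.25000)
f = -1/212 (f = 1/(-131 - 81) = 1/(-212) = -1/212 ≈ -0.0047170)
O(a, S) = -1/4 + S**2 (O(a, S) = -1/4 + S*S = -1/4 + S**2)
(f - 3)*O(9, -3) = (-1/212 - 3)*(-1/4 + (-3)**2) = -637*(-1/4 + 9)/212 = -637/212*35/4 = -22295/848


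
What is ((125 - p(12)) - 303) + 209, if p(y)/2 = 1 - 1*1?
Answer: 31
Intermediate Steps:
p(y) = 0 (p(y) = 2*(1 - 1*1) = 2*(1 - 1) = 2*0 = 0)
((125 - p(12)) - 303) + 209 = ((125 - 1*0) - 303) + 209 = ((125 + 0) - 303) + 209 = (125 - 303) + 209 = -178 + 209 = 31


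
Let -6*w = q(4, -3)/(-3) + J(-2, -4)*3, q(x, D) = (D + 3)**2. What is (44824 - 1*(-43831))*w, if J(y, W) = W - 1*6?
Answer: 443275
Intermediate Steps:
q(x, D) = (3 + D)**2
J(y, W) = -6 + W (J(y, W) = W - 6 = -6 + W)
w = 5 (w = -((3 - 3)**2/(-3) + (-6 - 4)*3)/6 = -(0**2*(-1/3) - 10*3)/6 = -(0*(-1/3) - 30)/6 = -(0 - 30)/6 = -1/6*(-30) = 5)
(44824 - 1*(-43831))*w = (44824 - 1*(-43831))*5 = (44824 + 43831)*5 = 88655*5 = 443275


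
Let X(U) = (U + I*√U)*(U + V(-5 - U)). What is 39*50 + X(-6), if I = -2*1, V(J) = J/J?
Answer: 1980 + 10*I*√6 ≈ 1980.0 + 24.495*I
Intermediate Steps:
V(J) = 1
I = -2
X(U) = (1 + U)*(U - 2*√U) (X(U) = (U - 2*√U)*(U + 1) = (U - 2*√U)*(1 + U) = (1 + U)*(U - 2*√U))
39*50 + X(-6) = 39*50 + (-6 + (-6)² - 2*I*√6 - (-12)*I*√6) = 1950 + (-6 + 36 - 2*I*√6 - (-12)*I*√6) = 1950 + (-6 + 36 - 2*I*√6 + 12*I*√6) = 1950 + (30 + 10*I*√6) = 1980 + 10*I*√6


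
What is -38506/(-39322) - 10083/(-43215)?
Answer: 343420086/283216705 ≈ 1.2126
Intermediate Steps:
-38506/(-39322) - 10083/(-43215) = -38506*(-1/39322) - 10083*(-1/43215) = 19253/19661 + 3361/14405 = 343420086/283216705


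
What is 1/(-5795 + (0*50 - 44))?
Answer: -1/5839 ≈ -0.00017126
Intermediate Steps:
1/(-5795 + (0*50 - 44)) = 1/(-5795 + (0 - 44)) = 1/(-5795 - 44) = 1/(-5839) = -1/5839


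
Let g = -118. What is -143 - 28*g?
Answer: 3161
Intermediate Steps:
-143 - 28*g = -143 - 28*(-118) = -143 + 3304 = 3161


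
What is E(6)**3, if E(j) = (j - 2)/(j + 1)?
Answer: 64/343 ≈ 0.18659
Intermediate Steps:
E(j) = (-2 + j)/(1 + j)
E(6)**3 = ((-2 + 6)/(1 + 6))**3 = (4/7)**3 = 64/343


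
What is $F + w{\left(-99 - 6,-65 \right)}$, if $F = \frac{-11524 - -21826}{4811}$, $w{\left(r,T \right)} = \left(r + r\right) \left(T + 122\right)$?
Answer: $- \frac{3386904}{283} \approx -11968.0$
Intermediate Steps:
$w{\left(r,T \right)} = 2 r \left(122 + T\right)$
$F = \frac{606}{283}$ ($F = \left(-11524 + 21826\right) \frac{1}{4811} = 10302 \cdot \frac{1}{4811} = \frac{606}{283} \approx 2.1413$)
$F + w{\left(-99 - 6,-65 \right)} = \frac{606}{283} + 2 \left(-99 - 6\right) \left(122 - 65\right) = \frac{606}{283} + 2 \left(-105\right) 57 = \frac{606}{283} - 11970 = - \frac{3386904}{283}$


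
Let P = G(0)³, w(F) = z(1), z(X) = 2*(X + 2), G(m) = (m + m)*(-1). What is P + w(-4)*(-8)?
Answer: -48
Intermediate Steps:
G(m) = -2*m (G(m) = (2*m)*(-1) = -2*m)
z(X) = 4 + 2*X (z(X) = 2*(2 + X) = 4 + 2*X)
w(F) = 6 (w(F) = 4 + 2*1 = 4 + 2 = 6)
P = 0 (P = (-2*0)³ = 0³ = 0)
P + w(-4)*(-8) = 0 + 6*(-8) = 0 - 48 = -48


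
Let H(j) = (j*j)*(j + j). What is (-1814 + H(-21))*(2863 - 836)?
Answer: -41221072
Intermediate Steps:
H(j) = 2*j**3 (H(j) = j**2*(2*j) = 2*j**3)
(-1814 + H(-21))*(2863 - 836) = (-1814 + 2*(-21)**3)*(2863 - 836) = (-1814 + 2*(-9261))*2027 = (-1814 - 18522)*2027 = -20336*2027 = -41221072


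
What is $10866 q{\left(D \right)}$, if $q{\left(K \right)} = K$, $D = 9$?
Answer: $97794$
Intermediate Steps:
$10866 q{\left(D \right)} = 10866 \cdot 9 = 97794$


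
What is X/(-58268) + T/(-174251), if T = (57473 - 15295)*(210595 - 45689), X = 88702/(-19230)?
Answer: -556677667925720237/13946224090260 ≈ -39916.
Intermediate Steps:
X = -44351/9615 (X = 88702*(-1/19230) = -44351/9615 ≈ -4.6127)
T = 6955405268 (T = 42178*164906 = 6955405268)
X/(-58268) + T/(-174251) = -44351/9615/(-58268) + 6955405268/(-174251) = -44351/9615*(-1/58268) + 6955405268*(-1/174251) = 44351/560246820 - 993629324/24893 = -556677667925720237/13946224090260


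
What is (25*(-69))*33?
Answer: -56925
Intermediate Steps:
(25*(-69))*33 = -1725*33 = -56925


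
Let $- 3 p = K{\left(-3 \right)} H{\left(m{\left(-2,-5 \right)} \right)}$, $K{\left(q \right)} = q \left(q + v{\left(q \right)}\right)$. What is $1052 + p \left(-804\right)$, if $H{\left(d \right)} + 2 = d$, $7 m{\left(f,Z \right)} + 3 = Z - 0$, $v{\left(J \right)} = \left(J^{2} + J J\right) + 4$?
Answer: $\frac{343436}{7} \approx 49062.0$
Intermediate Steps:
$v{\left(J \right)} = 4 + 2 J^{2}$ ($v{\left(J \right)} = \left(J^{2} + J^{2}\right) + 4 = 2 J^{2} + 4 = 4 + 2 J^{2}$)
$m{\left(f,Z \right)} = - \frac{3}{7} + \frac{Z}{7}$ ($m{\left(f,Z \right)} = - \frac{3}{7} + \frac{Z - 0}{7} = - \frac{3}{7} + \frac{Z + 0}{7} = - \frac{3}{7} + \frac{Z}{7}$)
$K{\left(q \right)} = q \left(4 + q + 2 q^{2}\right)$ ($K{\left(q \right)} = q \left(q + \left(4 + 2 q^{2}\right)\right) = q \left(4 + q + 2 q^{2}\right)$)
$H{\left(d \right)} = -2 + d$
$p = - \frac{418}{7}$ ($p = - \frac{- 3 \left(4 - 3 + 2 \left(-3\right)^{2}\right) \left(-2 + \left(- \frac{3}{7} + \frac{1}{7} \left(-5\right)\right)\right)}{3} = - \frac{- 3 \left(4 - 3 + 2 \cdot 9\right) \left(-2 - \frac{8}{7}\right)}{3} = - \frac{- 3 \left(4 - 3 + 18\right) \left(-2 - \frac{8}{7}\right)}{3} = - \frac{\left(-3\right) 19 \left(- \frac{22}{7}\right)}{3} = - \frac{\left(-57\right) \left(- \frac{22}{7}\right)}{3} = \left(- \frac{1}{3}\right) \frac{1254}{7} = - \frac{418}{7} \approx -59.714$)
$1052 + p \left(-804\right) = 1052 - - \frac{336072}{7} = 1052 + \frac{336072}{7} = \frac{343436}{7}$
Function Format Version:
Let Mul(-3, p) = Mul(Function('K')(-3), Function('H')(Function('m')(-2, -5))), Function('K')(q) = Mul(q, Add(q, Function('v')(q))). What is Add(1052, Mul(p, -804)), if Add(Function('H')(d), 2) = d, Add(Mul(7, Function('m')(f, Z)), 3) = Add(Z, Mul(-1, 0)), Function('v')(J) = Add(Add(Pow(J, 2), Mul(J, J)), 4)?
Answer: Rational(343436, 7) ≈ 49062.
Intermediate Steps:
Function('v')(J) = Add(4, Mul(2, Pow(J, 2))) (Function('v')(J) = Add(Add(Pow(J, 2), Pow(J, 2)), 4) = Add(Mul(2, Pow(J, 2)), 4) = Add(4, Mul(2, Pow(J, 2))))
Function('m')(f, Z) = Add(Rational(-3, 7), Mul(Rational(1, 7), Z)) (Function('m')(f, Z) = Add(Rational(-3, 7), Mul(Rational(1, 7), Add(Z, Mul(-1, 0)))) = Add(Rational(-3, 7), Mul(Rational(1, 7), Add(Z, 0))) = Add(Rational(-3, 7), Mul(Rational(1, 7), Z)))
Function('K')(q) = Mul(q, Add(4, q, Mul(2, Pow(q, 2)))) (Function('K')(q) = Mul(q, Add(q, Add(4, Mul(2, Pow(q, 2))))) = Mul(q, Add(4, q, Mul(2, Pow(q, 2)))))
Function('H')(d) = Add(-2, d)
p = Rational(-418, 7) (p = Mul(Rational(-1, 3), Mul(Mul(-3, Add(4, -3, Mul(2, Pow(-3, 2)))), Add(-2, Add(Rational(-3, 7), Mul(Rational(1, 7), -5))))) = Mul(Rational(-1, 3), Mul(Mul(-3, Add(4, -3, Mul(2, 9))), Add(-2, Add(Rational(-3, 7), Rational(-5, 7))))) = Mul(Rational(-1, 3), Mul(Mul(-3, Add(4, -3, 18)), Add(-2, Rational(-8, 7)))) = Mul(Rational(-1, 3), Mul(Mul(-3, 19), Rational(-22, 7))) = Mul(Rational(-1, 3), Mul(-57, Rational(-22, 7))) = Mul(Rational(-1, 3), Rational(1254, 7)) = Rational(-418, 7) ≈ -59.714)
Add(1052, Mul(p, -804)) = Add(1052, Mul(Rational(-418, 7), -804)) = Add(1052, Rational(336072, 7)) = Rational(343436, 7)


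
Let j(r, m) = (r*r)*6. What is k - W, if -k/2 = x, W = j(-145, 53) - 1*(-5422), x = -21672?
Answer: -88228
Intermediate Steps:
j(r, m) = 6*r² (j(r, m) = r²*6 = 6*r²)
W = 131572 (W = 6*(-145)² - 1*(-5422) = 6*21025 + 5422 = 126150 + 5422 = 131572)
k = 43344 (k = -2*(-21672) = 43344)
k - W = 43344 - 1*131572 = 43344 - 131572 = -88228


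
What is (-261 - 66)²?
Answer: 106929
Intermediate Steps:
(-261 - 66)² = (-327)² = 106929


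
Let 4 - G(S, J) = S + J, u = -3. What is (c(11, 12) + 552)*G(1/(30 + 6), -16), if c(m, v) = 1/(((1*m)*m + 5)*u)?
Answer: 150022945/13608 ≈ 11025.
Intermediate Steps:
c(m, v) = 1/(-15 - 3*m²) (c(m, v) = 1/(((1*m)*m + 5)*(-3)) = 1/((m*m + 5)*(-3)) = 1/((m² + 5)*(-3)) = 1/((5 + m²)*(-3)) = 1/(-15 - 3*m²))
G(S, J) = 4 - J - S (G(S, J) = 4 - (S + J) = 4 - (J + S) = 4 + (-J - S) = 4 - J - S)
(c(11, 12) + 552)*G(1/(30 + 6), -16) = (-1/(15 + 3*11²) + 552)*(4 - 1*(-16) - 1/(30 + 6)) = (-1/(15 + 3*121) + 552)*(4 + 16 - 1/36) = (-1/(15 + 363) + 552)*(4 + 16 - 1*1/36) = (-1/378 + 552)*(4 + 16 - 1/36) = (-1*1/378 + 552)*(719/36) = (-1/378 + 552)*(719/36) = (208655/378)*(719/36) = 150022945/13608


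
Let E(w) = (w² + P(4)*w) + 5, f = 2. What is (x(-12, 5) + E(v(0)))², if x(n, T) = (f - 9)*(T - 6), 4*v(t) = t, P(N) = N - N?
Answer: 144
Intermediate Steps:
P(N) = 0
v(t) = t/4
x(n, T) = 42 - 7*T (x(n, T) = (2 - 9)*(T - 6) = -7*(-6 + T) = 42 - 7*T)
E(w) = 5 + w² (E(w) = (w² + 0*w) + 5 = (w² + 0) + 5 = w² + 5 = 5 + w²)
(x(-12, 5) + E(v(0)))² = ((42 - 7*5) + (5 + ((¼)*0)²))² = ((42 - 35) + (5 + 0²))² = (7 + (5 + 0))² = (7 + 5)² = 12² = 144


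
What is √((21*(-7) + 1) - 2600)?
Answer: I*√2746 ≈ 52.402*I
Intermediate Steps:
√((21*(-7) + 1) - 2600) = √((-147 + 1) - 2600) = √(-146 - 2600) = √(-2746) = I*√2746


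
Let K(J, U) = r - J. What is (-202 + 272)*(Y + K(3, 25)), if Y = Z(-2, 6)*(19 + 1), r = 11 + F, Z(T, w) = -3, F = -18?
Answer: -4900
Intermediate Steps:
r = -7 (r = 11 - 18 = -7)
K(J, U) = -7 - J
Y = -60 (Y = -3*(19 + 1) = -3*20 = -60)
(-202 + 272)*(Y + K(3, 25)) = (-202 + 272)*(-60 + (-7 - 1*3)) = 70*(-60 + (-7 - 3)) = 70*(-60 - 10) = 70*(-70) = -4900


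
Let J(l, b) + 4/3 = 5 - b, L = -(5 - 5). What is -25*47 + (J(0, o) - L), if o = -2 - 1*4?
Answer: -3496/3 ≈ -1165.3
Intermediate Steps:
L = 0 (L = -1*0 = 0)
o = -6 (o = -2 - 4 = -6)
J(l, b) = 11/3 - b (J(l, b) = -4/3 + (5 - b) = 11/3 - b)
-25*47 + (J(0, o) - L) = -25*47 + ((11/3 - 1*(-6)) - 1*0) = -1175 + ((11/3 + 6) + 0) = -1175 + (29/3 + 0) = -1175 + 29/3 = -3496/3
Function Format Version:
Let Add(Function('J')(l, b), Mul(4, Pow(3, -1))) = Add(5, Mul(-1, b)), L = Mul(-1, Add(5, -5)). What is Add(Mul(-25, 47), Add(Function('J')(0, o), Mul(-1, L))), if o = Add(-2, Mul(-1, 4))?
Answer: Rational(-3496, 3) ≈ -1165.3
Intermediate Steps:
L = 0 (L = Mul(-1, 0) = 0)
o = -6 (o = Add(-2, -4) = -6)
Function('J')(l, b) = Add(Rational(11, 3), Mul(-1, b)) (Function('J')(l, b) = Add(Rational(-4, 3), Add(5, Mul(-1, b))) = Add(Rational(11, 3), Mul(-1, b)))
Add(Mul(-25, 47), Add(Function('J')(0, o), Mul(-1, L))) = Add(Mul(-25, 47), Add(Add(Rational(11, 3), Mul(-1, -6)), Mul(-1, 0))) = Add(-1175, Add(Add(Rational(11, 3), 6), 0)) = Add(-1175, Add(Rational(29, 3), 0)) = Add(-1175, Rational(29, 3)) = Rational(-3496, 3)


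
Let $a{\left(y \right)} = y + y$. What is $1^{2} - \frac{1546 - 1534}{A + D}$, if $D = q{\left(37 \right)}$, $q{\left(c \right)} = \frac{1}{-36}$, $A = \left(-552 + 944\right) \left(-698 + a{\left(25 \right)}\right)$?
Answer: $\frac{9145009}{9144577} \approx 1.0$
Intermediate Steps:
$a{\left(y \right)} = 2 y$
$A = -254016$ ($A = \left(-552 + 944\right) \left(-698 + 2 \cdot 25\right) = 392 \left(-698 + 50\right) = 392 \left(-648\right) = -254016$)
$q{\left(c \right)} = - \frac{1}{36}$
$D = - \frac{1}{36} \approx -0.027778$
$1^{2} - \frac{1546 - 1534}{A + D} = 1^{2} - \frac{1546 - 1534}{-254016 - \frac{1}{36}} = 1 - \frac{12}{- \frac{9144577}{36}} = 1 - 12 \left(- \frac{36}{9144577}\right) = 1 - - \frac{432}{9144577} = 1 + \frac{432}{9144577} = \frac{9145009}{9144577}$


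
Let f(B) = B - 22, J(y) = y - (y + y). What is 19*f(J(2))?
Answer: -456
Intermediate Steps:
J(y) = -y (J(y) = y - 2*y = -y)
f(B) = -22 + B
19*f(J(2)) = 19*(-22 - 1*2) = 19*(-22 - 2) = 19*(-24) = -456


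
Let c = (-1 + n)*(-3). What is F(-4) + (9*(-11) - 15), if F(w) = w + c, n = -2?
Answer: -109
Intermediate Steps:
c = 9 (c = (-1 - 2)*(-3) = -3*(-3) = 9)
F(w) = 9 + w (F(w) = w + 9 = 9 + w)
F(-4) + (9*(-11) - 15) = (9 - 4) + (9*(-11) - 15) = 5 + (-99 - 15) = 5 - 114 = -109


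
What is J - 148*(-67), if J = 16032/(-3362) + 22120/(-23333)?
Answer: 388708796020/39222773 ≈ 9910.3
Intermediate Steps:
J = -224221048/39222773 (J = 16032*(-1/3362) + 22120*(-1/23333) = -8016/1681 - 22120/23333 = -224221048/39222773 ≈ -5.7166)
J - 148*(-67) = -224221048/39222773 - 148*(-67) = -224221048/39222773 - 1*(-9916) = -224221048/39222773 + 9916 = 388708796020/39222773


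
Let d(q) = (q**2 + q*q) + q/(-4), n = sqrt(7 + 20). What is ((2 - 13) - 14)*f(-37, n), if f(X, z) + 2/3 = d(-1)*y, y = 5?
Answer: -3175/12 ≈ -264.58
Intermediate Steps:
n = 3*sqrt(3) (n = sqrt(27) = 3*sqrt(3) ≈ 5.1962)
d(q) = 2*q**2 - q/4 (d(q) = (q**2 + q**2) + q*(-1/4) = 2*q**2 - q/4)
f(X, z) = 127/12 (f(X, z) = -2/3 + ((1/4)*(-1)*(-1 + 8*(-1)))*5 = -2/3 + ((1/4)*(-1)*(-1 - 8))*5 = -2/3 + ((1/4)*(-1)*(-9))*5 = -2/3 + (9/4)*5 = -2/3 + 45/4 = 127/12)
((2 - 13) - 14)*f(-37, n) = ((2 - 13) - 14)*(127/12) = (-11 - 14)*(127/12) = -25*127/12 = -3175/12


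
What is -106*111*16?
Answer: -188256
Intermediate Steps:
-106*111*16 = -11766*16 = -188256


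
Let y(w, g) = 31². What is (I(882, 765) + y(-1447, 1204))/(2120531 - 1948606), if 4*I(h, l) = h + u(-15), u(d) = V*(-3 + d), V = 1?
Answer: 1177/171925 ≈ 0.0068460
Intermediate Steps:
u(d) = -3 + d (u(d) = 1*(-3 + d) = -3 + d)
y(w, g) = 961
I(h, l) = -9/2 + h/4 (I(h, l) = (h + (-3 - 15))/4 = (h - 18)/4 = (-18 + h)/4 = -9/2 + h/4)
(I(882, 765) + y(-1447, 1204))/(2120531 - 1948606) = ((-9/2 + (¼)*882) + 961)/(2120531 - 1948606) = ((-9/2 + 441/2) + 961)/171925 = (216 + 961)*(1/171925) = 1177*(1/171925) = 1177/171925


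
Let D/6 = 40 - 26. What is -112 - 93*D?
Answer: -7924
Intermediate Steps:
D = 84 (D = 6*(40 - 26) = 6*14 = 84)
-112 - 93*D = -112 - 93*84 = -112 - 7812 = -7924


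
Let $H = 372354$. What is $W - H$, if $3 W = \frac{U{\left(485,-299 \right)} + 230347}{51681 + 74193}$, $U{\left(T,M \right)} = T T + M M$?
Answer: $- \frac{46869502405}{125874} \approx -3.7235 \cdot 10^{5}$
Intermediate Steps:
$U{\left(T,M \right)} = M^{2} + T^{2}$ ($U{\left(T,M \right)} = T^{2} + M^{2} = M^{2} + T^{2}$)
$W = \frac{184991}{125874}$ ($W = \frac{\left(\left(\left(-299\right)^{2} + 485^{2}\right) + 230347\right) \frac{1}{51681 + 74193}}{3} = \frac{\left(\left(89401 + 235225\right) + 230347\right) \frac{1}{125874}}{3} = \frac{\left(324626 + 230347\right) \frac{1}{125874}}{3} = \frac{554973 \cdot \frac{1}{125874}}{3} = \frac{1}{3} \cdot \frac{184991}{41958} = \frac{184991}{125874} \approx 1.4697$)
$W - H = \frac{184991}{125874} - 372354 = - \frac{46869502405}{125874}$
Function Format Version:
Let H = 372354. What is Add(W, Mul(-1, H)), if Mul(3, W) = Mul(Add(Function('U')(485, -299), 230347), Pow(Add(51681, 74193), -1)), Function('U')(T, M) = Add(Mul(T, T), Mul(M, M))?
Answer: Rational(-46869502405, 125874) ≈ -3.7235e+5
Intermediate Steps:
Function('U')(T, M) = Add(Pow(M, 2), Pow(T, 2)) (Function('U')(T, M) = Add(Pow(T, 2), Pow(M, 2)) = Add(Pow(M, 2), Pow(T, 2)))
W = Rational(184991, 125874) (W = Mul(Rational(1, 3), Mul(Add(Add(Pow(-299, 2), Pow(485, 2)), 230347), Pow(Add(51681, 74193), -1))) = Mul(Rational(1, 3), Mul(Add(Add(89401, 235225), 230347), Pow(125874, -1))) = Mul(Rational(1, 3), Mul(Add(324626, 230347), Rational(1, 125874))) = Mul(Rational(1, 3), Mul(554973, Rational(1, 125874))) = Mul(Rational(1, 3), Rational(184991, 41958)) = Rational(184991, 125874) ≈ 1.4697)
Add(W, Mul(-1, H)) = Add(Rational(184991, 125874), Mul(-1, 372354)) = Add(Rational(184991, 125874), -372354) = Rational(-46869502405, 125874)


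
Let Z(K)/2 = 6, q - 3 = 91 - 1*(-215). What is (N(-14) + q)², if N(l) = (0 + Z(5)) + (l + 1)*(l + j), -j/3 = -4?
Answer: 120409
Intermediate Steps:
q = 309 (q = 3 + (91 - 1*(-215)) = 3 + (91 + 215) = 3 + 306 = 309)
Z(K) = 12 (Z(K) = 2*6 = 12)
j = 12 (j = -3*(-4) = 12)
N(l) = 12 + (1 + l)*(12 + l) (N(l) = (0 + 12) + (l + 1)*(l + 12) = 12 + (1 + l)*(12 + l))
(N(-14) + q)² = ((24 + (-14)² + 13*(-14)) + 309)² = ((24 + 196 - 182) + 309)² = (38 + 309)² = 347² = 120409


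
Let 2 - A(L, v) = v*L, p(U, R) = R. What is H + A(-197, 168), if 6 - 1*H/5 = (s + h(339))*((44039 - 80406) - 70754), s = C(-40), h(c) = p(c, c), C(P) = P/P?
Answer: 182138828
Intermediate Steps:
C(P) = 1
h(c) = c
s = 1
H = 182105730 (H = 30 - 5*(1 + 339)*((44039 - 80406) - 70754) = 30 - 1700*(-36367 - 70754) = 30 - 1700*(-107121) = 30 - 5*(-36421140) = 30 + 182105700 = 182105730)
A(L, v) = 2 - L*v (A(L, v) = 2 - v*L = 2 - L*v)
H + A(-197, 168) = 182105730 + (2 - 1*(-197)*168) = 182105730 + (2 + 33096) = 182105730 + 33098 = 182138828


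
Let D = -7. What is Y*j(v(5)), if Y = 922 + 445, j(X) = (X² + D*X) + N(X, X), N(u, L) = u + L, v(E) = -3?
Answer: 32808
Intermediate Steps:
N(u, L) = L + u
j(X) = X² - 5*X (j(X) = (X² - 7*X) + (X + X) = (X² - 7*X) + 2*X = X² - 5*X)
Y = 1367
Y*j(v(5)) = 1367*(-3*(-5 - 3)) = 1367*(-3*(-8)) = 1367*24 = 32808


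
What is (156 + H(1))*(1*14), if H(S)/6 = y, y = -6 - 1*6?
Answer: 1176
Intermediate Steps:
y = -12 (y = -6 - 6 = -12)
H(S) = -72 (H(S) = 6*(-12) = -72)
(156 + H(1))*(1*14) = (156 - 72)*(1*14) = 84*14 = 1176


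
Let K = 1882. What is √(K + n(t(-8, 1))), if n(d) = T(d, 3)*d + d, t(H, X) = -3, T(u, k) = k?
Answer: √1870 ≈ 43.243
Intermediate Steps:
n(d) = 4*d (n(d) = 3*d + d = 4*d)
√(K + n(t(-8, 1))) = √(1882 + 4*(-3)) = √(1882 - 12) = √1870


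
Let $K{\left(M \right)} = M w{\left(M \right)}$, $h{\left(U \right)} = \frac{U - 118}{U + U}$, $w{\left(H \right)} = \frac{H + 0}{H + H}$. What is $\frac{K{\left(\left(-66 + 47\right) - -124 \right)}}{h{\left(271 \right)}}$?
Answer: $\frac{9485}{51} \approx 185.98$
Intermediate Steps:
$w{\left(H \right)} = \frac{1}{2}$ ($w{\left(H \right)} = \frac{H}{2 H} = H \frac{1}{2 H} = \frac{1}{2}$)
$h{\left(U \right)} = \frac{-118 + U}{2 U}$
$K{\left(M \right)} = \frac{M}{2}$ ($K{\left(M \right)} = M \frac{1}{2} = \frac{M}{2}$)
$\frac{K{\left(\left(-66 + 47\right) - -124 \right)}}{h{\left(271 \right)}} = \frac{\frac{1}{2} \left(\left(-66 + 47\right) - -124\right)}{\frac{1}{2} \cdot \frac{1}{271} \left(-118 + 271\right)} = \frac{\frac{1}{2} \left(-19 + 124\right)}{\frac{1}{2} \cdot \frac{1}{271} \cdot 153} = \frac{\frac{1}{2} \cdot 105}{\frac{153}{542}} = \frac{105}{2} \cdot \frac{542}{153} = \frac{9485}{51}$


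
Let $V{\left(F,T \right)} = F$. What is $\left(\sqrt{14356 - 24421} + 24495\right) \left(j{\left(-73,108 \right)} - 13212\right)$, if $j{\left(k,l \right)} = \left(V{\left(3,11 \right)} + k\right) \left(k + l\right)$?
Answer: $-383640690 - 15662 i \sqrt{10065} \approx -3.8364 \cdot 10^{8} - 1.5713 \cdot 10^{6} i$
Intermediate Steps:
$j{\left(k,l \right)} = \left(3 + k\right) \left(k + l\right)$
$\left(\sqrt{14356 - 24421} + 24495\right) \left(j{\left(-73,108 \right)} - 13212\right) = \left(\sqrt{14356 - 24421} + 24495\right) \left(\left(\left(-73\right)^{2} + 3 \left(-73\right) + 3 \cdot 108 - 7884\right) - 13212\right) = \left(\sqrt{-10065} + 24495\right) \left(\left(5329 - 219 + 324 - 7884\right) - 13212\right) = \left(i \sqrt{10065} + 24495\right) \left(-2450 - 13212\right) = \left(24495 + i \sqrt{10065}\right) \left(-15662\right) = -383640690 - 15662 i \sqrt{10065}$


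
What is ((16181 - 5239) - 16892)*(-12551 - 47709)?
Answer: 358547000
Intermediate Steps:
((16181 - 5239) - 16892)*(-12551 - 47709) = (10942 - 16892)*(-60260) = -5950*(-60260) = 358547000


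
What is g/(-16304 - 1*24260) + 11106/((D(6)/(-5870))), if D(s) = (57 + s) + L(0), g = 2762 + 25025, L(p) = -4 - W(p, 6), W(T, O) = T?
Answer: -2644458851513/2393276 ≈ -1.1050e+6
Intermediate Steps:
L(p) = -4 - p
g = 27787
D(s) = 53 + s (D(s) = (57 + s) + (-4 - 1*0) = (57 + s) + (-4 + 0) = (57 + s) - 4 = 53 + s)
g/(-16304 - 1*24260) + 11106/((D(6)/(-5870))) = 27787/(-16304 - 1*24260) + 11106/(((53 + 6)/(-5870))) = 27787/(-16304 - 24260) + 11106/((59*(-1/5870))) = 27787/(-40564) + 11106/(-59/5870) = 27787*(-1/40564) + 11106*(-5870/59) = -27787/40564 - 65192220/59 = -2644458851513/2393276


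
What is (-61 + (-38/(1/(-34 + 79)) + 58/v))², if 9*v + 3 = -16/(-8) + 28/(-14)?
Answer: 3783025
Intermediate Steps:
v = -⅓ (v = -⅓ + (-16/(-8) + 28/(-14))/9 = -⅓ + (-16*(-⅛) + 28*(-1/14))/9 = -⅓ + (2 - 2)/9 = -⅓ + (⅑)*0 = -⅓ + 0 = -⅓ ≈ -0.33333)
(-61 + (-38/(1/(-34 + 79)) + 58/v))² = (-61 + (-38/(1/(-34 + 79)) + 58/(-⅓)))² = (-61 + (-38/(1/45) + 58*(-3)))² = (-61 + (-38/1/45 - 174))² = (-61 + (-38*45 - 174))² = (-61 + (-1710 - 174))² = (-61 - 1884)² = (-1945)² = 3783025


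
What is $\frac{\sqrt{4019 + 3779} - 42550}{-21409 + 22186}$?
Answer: $- \frac{1150}{21} + \frac{\sqrt{7798}}{777} \approx -54.648$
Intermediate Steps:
$\frac{\sqrt{4019 + 3779} - 42550}{-21409 + 22186} = \frac{\sqrt{7798} - 42550}{777} = \left(-42550 + \sqrt{7798}\right) \frac{1}{777} = - \frac{1150}{21} + \frac{\sqrt{7798}}{777}$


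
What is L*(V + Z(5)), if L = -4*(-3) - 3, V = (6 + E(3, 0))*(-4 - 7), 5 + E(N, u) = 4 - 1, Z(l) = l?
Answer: -351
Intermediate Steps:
E(N, u) = -2 (E(N, u) = -5 + (4 - 1) = -5 + 3 = -2)
V = -44 (V = (6 - 2)*(-4 - 7) = 4*(-11) = -44)
L = 9 (L = 12 - 3 = 9)
L*(V + Z(5)) = 9*(-44 + 5) = 9*(-39) = -351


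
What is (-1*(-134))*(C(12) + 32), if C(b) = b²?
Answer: 23584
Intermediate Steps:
(-1*(-134))*(C(12) + 32) = (-1*(-134))*(12² + 32) = 134*(144 + 32) = 134*176 = 23584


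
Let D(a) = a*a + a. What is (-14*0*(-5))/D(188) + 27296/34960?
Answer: 1706/2185 ≈ 0.78078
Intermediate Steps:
D(a) = a + a**2 (D(a) = a**2 + a = a + a**2)
(-14*0*(-5))/D(188) + 27296/34960 = (-14*0*(-5))/((188*(1 + 188))) + 27296/34960 = (0*(-5))/((188*189)) + 27296*(1/34960) = 0/35532 + 1706/2185 = 0*(1/35532) + 1706/2185 = 0 + 1706/2185 = 1706/2185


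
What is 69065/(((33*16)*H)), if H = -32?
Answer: -69065/16896 ≈ -4.0877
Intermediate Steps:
69065/(((33*16)*H)) = 69065/(((33*16)*(-32))) = 69065/((528*(-32))) = 69065/(-16896) = 69065*(-1/16896) = -69065/16896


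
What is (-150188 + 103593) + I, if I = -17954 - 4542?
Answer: -69091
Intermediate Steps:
I = -22496
(-150188 + 103593) + I = (-150188 + 103593) - 22496 = -46595 - 22496 = -69091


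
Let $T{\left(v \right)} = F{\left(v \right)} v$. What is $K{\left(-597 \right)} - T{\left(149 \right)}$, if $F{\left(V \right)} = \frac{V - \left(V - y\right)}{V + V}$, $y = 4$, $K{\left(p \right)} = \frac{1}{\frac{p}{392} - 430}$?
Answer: $- \frac{338706}{169157} \approx -2.0023$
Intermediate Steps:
$K{\left(p \right)} = \frac{1}{-430 + \frac{p}{392}}$ ($K{\left(p \right)} = \frac{1}{p \frac{1}{392} - 430} = \frac{1}{\frac{p}{392} - 430} = \frac{1}{-430 + \frac{p}{392}}$)
$F{\left(V \right)} = \frac{2}{V}$ ($F{\left(V \right)} = \frac{V - \left(-4 + V\right)}{V + V} = \frac{4}{2 V} = 4 \frac{1}{2 V} = \frac{2}{V}$)
$T{\left(v \right)} = 2$ ($T{\left(v \right)} = \frac{2}{v} v = 2$)
$K{\left(-597 \right)} - T{\left(149 \right)} = \frac{392}{-168560 - 597} - 2 = \frac{392}{-169157} - 2 = 392 \left(- \frac{1}{169157}\right) - 2 = - \frac{392}{169157} - 2 = - \frac{338706}{169157}$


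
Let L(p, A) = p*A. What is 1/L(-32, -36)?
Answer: 1/1152 ≈ 0.00086806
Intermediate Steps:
L(p, A) = A*p
1/L(-32, -36) = 1/(-36*(-32)) = 1/1152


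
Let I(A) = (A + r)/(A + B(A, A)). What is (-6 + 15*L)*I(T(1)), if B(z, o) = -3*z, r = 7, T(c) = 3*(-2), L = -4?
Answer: -11/2 ≈ -5.5000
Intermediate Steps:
T(c) = -6
I(A) = -(7 + A)/(2*A) (I(A) = (A + 7)/(A - 3*A) = (7 + A)/((-2*A)) = (7 + A)*(-1/(2*A)) = -(7 + A)/(2*A))
(-6 + 15*L)*I(T(1)) = (-6 + 15*(-4))*((1/2)*(-7 - 1*(-6))/(-6)) = (-6 - 60)*((1/2)*(-1/6)*(-7 + 6)) = -33*(-1)*(-1)/6 = -66*1/12 = -11/2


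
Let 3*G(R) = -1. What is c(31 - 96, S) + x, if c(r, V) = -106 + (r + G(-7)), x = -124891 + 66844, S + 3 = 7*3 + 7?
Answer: -174655/3 ≈ -58218.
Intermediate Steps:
G(R) = -⅓ (G(R) = (⅓)*(-1) = -⅓)
S = 25 (S = -3 + (7*3 + 7) = -3 + (21 + 7) = -3 + 28 = 25)
x = -58047
c(r, V) = -319/3 + r (c(r, V) = -106 + (r - ⅓) = -106 + (-⅓ + r) = -319/3 + r)
c(31 - 96, S) + x = (-319/3 + (31 - 96)) - 58047 = (-319/3 - 65) - 58047 = -514/3 - 58047 = -174655/3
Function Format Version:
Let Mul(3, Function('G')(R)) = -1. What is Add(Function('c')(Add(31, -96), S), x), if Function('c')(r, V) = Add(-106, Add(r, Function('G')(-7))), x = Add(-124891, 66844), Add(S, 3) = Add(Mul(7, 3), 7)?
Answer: Rational(-174655, 3) ≈ -58218.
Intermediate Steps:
Function('G')(R) = Rational(-1, 3) (Function('G')(R) = Mul(Rational(1, 3), -1) = Rational(-1, 3))
S = 25 (S = Add(-3, Add(Mul(7, 3), 7)) = Add(-3, Add(21, 7)) = Add(-3, 28) = 25)
x = -58047
Function('c')(r, V) = Add(Rational(-319, 3), r) (Function('c')(r, V) = Add(-106, Add(r, Rational(-1, 3))) = Add(-106, Add(Rational(-1, 3), r)) = Add(Rational(-319, 3), r))
Add(Function('c')(Add(31, -96), S), x) = Add(Add(Rational(-319, 3), Add(31, -96)), -58047) = Add(Add(Rational(-319, 3), -65), -58047) = Add(Rational(-514, 3), -58047) = Rational(-174655, 3)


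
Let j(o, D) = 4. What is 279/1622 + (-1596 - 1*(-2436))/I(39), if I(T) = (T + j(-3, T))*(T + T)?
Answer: 383041/906698 ≈ 0.42246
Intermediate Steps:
I(T) = 2*T*(4 + T) (I(T) = (T + 4)*(T + T) = (4 + T)*(2*T) = 2*T*(4 + T))
279/1622 + (-1596 - 1*(-2436))/I(39) = 279/1622 + (-1596 - 1*(-2436))/((2*39*(4 + 39))) = 279*(1/1622) + (-1596 + 2436)/((2*39*43)) = 279/1622 + 840/3354 = 279/1622 + 840*(1/3354) = 279/1622 + 140/559 = 383041/906698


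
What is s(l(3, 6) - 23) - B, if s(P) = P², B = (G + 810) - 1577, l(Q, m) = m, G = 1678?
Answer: -622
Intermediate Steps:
B = 911 (B = (1678 + 810) - 1577 = 2488 - 1577 = 911)
s(l(3, 6) - 23) - B = (6 - 23)² - 1*911 = (-17)² - 911 = 289 - 911 = -622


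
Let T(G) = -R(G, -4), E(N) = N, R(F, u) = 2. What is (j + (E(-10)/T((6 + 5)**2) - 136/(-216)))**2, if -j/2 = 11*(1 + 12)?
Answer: 57304900/729 ≈ 78608.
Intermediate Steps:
T(G) = -2 (T(G) = -1*2 = -2)
j = -286 (j = -22*(1 + 12) = -22*13 = -2*143 = -286)
(j + (E(-10)/T((6 + 5)**2) - 136/(-216)))**2 = (-286 + (-10/(-2) - 136/(-216)))**2 = (-286 + (-10*(-1/2) - 136*(-1/216)))**2 = (-286 + (5 + 17/27))**2 = (-286 + 152/27)**2 = (-7570/27)**2 = 57304900/729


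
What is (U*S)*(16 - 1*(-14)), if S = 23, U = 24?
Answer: 16560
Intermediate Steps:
(U*S)*(16 - 1*(-14)) = (24*23)*(16 - 1*(-14)) = 552*(16 + 14) = 552*30 = 16560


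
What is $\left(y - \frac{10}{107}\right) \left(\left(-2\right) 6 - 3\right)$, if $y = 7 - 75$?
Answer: $\frac{109290}{107} \approx 1021.4$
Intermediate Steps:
$y = -68$ ($y = 7 - 75 = -68$)
$\left(y - \frac{10}{107}\right) \left(\left(-2\right) 6 - 3\right) = \left(-68 - \frac{10}{107}\right) \left(\left(-2\right) 6 - 3\right) = \left(-68 - \frac{10}{107}\right) \left(-12 - 3\right) = \left(-68 - \frac{10}{107}\right) \left(-15\right) = \left(- \frac{7286}{107}\right) \left(-15\right) = \frac{109290}{107}$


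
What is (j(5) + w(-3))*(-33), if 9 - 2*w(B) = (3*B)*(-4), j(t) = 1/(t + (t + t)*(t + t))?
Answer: 31163/70 ≈ 445.19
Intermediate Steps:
j(t) = 1/(t + 4*t²) (j(t) = 1/(t + (2*t)*(2*t)) = 1/(t + 4*t²))
w(B) = 9/2 + 6*B (w(B) = 9/2 - 3*B*(-4)/2 = 9/2 - (-6)*B = 9/2 + 6*B)
(j(5) + w(-3))*(-33) = (1/(5*(1 + 4*5)) + (9/2 + 6*(-3)))*(-33) = (1/(5*(1 + 20)) + (9/2 - 18))*(-33) = ((⅕)/21 - 27/2)*(-33) = ((⅕)*(1/21) - 27/2)*(-33) = (1/105 - 27/2)*(-33) = -2833/210*(-33) = 31163/70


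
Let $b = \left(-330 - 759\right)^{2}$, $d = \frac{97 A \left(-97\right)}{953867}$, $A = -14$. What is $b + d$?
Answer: $\frac{1131211038233}{953867} \approx 1.1859 \cdot 10^{6}$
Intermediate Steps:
$d = \frac{131726}{953867}$ ($d = \frac{97 \left(-14\right) \left(-97\right)}{953867} = \left(-1358\right) \left(-97\right) \frac{1}{953867} = 131726 \cdot \frac{1}{953867} = \frac{131726}{953867} \approx 0.1381$)
$b = 1185921$ ($b = \left(-1089\right)^{2} = 1185921$)
$b + d = 1185921 + \frac{131726}{953867} = \frac{1131211038233}{953867}$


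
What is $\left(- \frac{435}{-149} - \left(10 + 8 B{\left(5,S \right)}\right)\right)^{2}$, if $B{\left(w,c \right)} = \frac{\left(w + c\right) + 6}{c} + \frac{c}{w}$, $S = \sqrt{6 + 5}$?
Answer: $\frac{688887369}{555025} + \frac{215712 \sqrt{11}}{745} \approx 2201.5$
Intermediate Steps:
$S = \sqrt{11} \approx 3.3166$
$B{\left(w,c \right)} = \frac{c}{w} + \frac{6 + c + w}{c}$ ($B{\left(w,c \right)} = \frac{\left(c + w\right) + 6}{c} + \frac{c}{w} = \frac{6 + c + w}{c} + \frac{c}{w} = \frac{c}{w} + \frac{6 + c + w}{c}$)
$\left(- \frac{435}{-149} - \left(10 + 8 B{\left(5,S \right)}\right)\right)^{2} = \left(- \frac{435}{-149} - \left(10 + 8 \left(1 + \frac{6}{\sqrt{11}} + \frac{\sqrt{11}}{5} + \frac{5}{\sqrt{11}}\right)\right)\right)^{2} = \left(\left(-435\right) \left(- \frac{1}{149}\right) - \left(10 + 8 \left(1 + 6 \frac{\sqrt{11}}{11} + \sqrt{11} \cdot \frac{1}{5} + 5 \frac{\sqrt{11}}{11}\right)\right)\right)^{2} = \left(\frac{435}{149} - \left(10 + 8 \left(1 + \frac{6 \sqrt{11}}{11} + \frac{\sqrt{11}}{5} + \frac{5 \sqrt{11}}{11}\right)\right)\right)^{2} = \left(\frac{435}{149} - \left(10 + 8 \left(1 + \frac{6 \sqrt{11}}{5}\right)\right)\right)^{2} = \left(\frac{435}{149} - \left(18 + \frac{48 \sqrt{11}}{5}\right)\right)^{2} = \left(- \frac{2247}{149} - \frac{48 \sqrt{11}}{5}\right)^{2}$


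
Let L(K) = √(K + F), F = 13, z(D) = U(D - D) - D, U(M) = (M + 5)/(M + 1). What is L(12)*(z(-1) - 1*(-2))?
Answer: 40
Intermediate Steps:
U(M) = (5 + M)/(1 + M)
z(D) = 5 - D (z(D) = (5 + (D - D))/(1 + (D - D)) - D = (5 + 0)/(1 + 0) - D = 5/1 - D = 1*5 - D = 5 - D)
L(K) = √(13 + K) (L(K) = √(K + 13) = √(13 + K))
L(12)*(z(-1) - 1*(-2)) = √(13 + 12)*((5 - 1*(-1)) - 1*(-2)) = √25*((5 + 1) + 2) = 5*(6 + 2) = 5*8 = 40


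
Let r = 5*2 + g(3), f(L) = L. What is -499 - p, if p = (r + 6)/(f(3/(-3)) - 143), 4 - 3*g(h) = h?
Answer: -215519/432 ≈ -498.89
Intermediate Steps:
g(h) = 4/3 - h/3
r = 31/3 (r = 5*2 + (4/3 - ⅓*3) = 10 + (4/3 - 1) = 10 + ⅓ = 31/3 ≈ 10.333)
p = -49/432 (p = (31/3 + 6)/(3/(-3) - 143) = 49/(3*(3*(-⅓) - 143)) = 49/(3*(-1 - 143)) = (49/3)/(-144) = (49/3)*(-1/144) = -49/432 ≈ -0.11343)
-499 - p = -499 - 1*(-49/432) = -499 + 49/432 = -215519/432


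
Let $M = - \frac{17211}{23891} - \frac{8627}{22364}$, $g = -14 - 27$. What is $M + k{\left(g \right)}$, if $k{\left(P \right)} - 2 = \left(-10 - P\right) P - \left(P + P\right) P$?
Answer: $- \frac{2474926552905}{534298324} \approx -4632.1$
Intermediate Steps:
$g = -41$
$M = - \frac{591014461}{534298324}$ ($M = \left(-17211\right) \frac{1}{23891} - \frac{8627}{22364} = - \frac{17211}{23891} - \frac{8627}{22364} = - \frac{591014461}{534298324} \approx -1.1062$)
$k{\left(P \right)} = 2 - 2 P^{2} + P \left(-10 - P\right)$ ($k{\left(P \right)} = 2 + \left(\left(-10 - P\right) P - \left(P + P\right) P\right) = 2 - \left(2 P P - P \left(-10 - P\right)\right) = 2 + \left(P \left(-10 - P\right) - 2 P^{2}\right) = 2 - \left(2 P^{2} - P \left(-10 - P\right)\right) = 2 - 2 P^{2} + P \left(-10 - P\right)$)
$M + k{\left(g \right)} = - \frac{591014461}{534298324} - \left(-412 + 5043\right) = - \frac{591014461}{534298324} + \left(2 + 410 - 5043\right) = - \frac{591014461}{534298324} - 4631 = - \frac{2474926552905}{534298324}$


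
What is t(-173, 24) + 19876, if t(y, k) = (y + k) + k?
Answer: 19751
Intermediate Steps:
t(y, k) = y + 2*k (t(y, k) = (k + y) + k = y + 2*k)
t(-173, 24) + 19876 = (-173 + 2*24) + 19876 = (-173 + 48) + 19876 = -125 + 19876 = 19751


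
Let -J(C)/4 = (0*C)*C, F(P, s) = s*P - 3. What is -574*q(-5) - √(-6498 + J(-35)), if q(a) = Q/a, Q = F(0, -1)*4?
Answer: -6888/5 - 57*I*√2 ≈ -1377.6 - 80.61*I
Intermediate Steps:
F(P, s) = -3 + P*s (F(P, s) = P*s - 3 = -3 + P*s)
Q = -12 (Q = (-3 + 0*(-1))*4 = (-3 + 0)*4 = -3*4 = -12)
q(a) = -12/a
J(C) = 0 (J(C) = -4*0*C*C = -0*C = -4*0 = 0)
-574*q(-5) - √(-6498 + J(-35)) = -(-6888)/(-5) - √(-6498 + 0) = -(-6888)*(-1)/5 - √(-6498) = -574*12/5 - 57*I*√2 = -6888/5 - 57*I*√2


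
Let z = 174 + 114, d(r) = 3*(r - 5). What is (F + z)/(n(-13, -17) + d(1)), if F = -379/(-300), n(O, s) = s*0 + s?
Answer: -86779/8700 ≈ -9.9746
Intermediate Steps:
n(O, s) = s (n(O, s) = 0 + s = s)
d(r) = -15 + 3*r (d(r) = 3*(-5 + r) = -15 + 3*r)
z = 288
F = 379/300 (F = -379*(-1/300) = 379/300 ≈ 1.2633)
(F + z)/(n(-13, -17) + d(1)) = (379/300 + 288)/(-17 + (-15 + 3*1)) = 86779/(300*(-17 + (-15 + 3))) = 86779/(300*(-17 - 12)) = (86779/300)/(-29) = (86779/300)*(-1/29) = -86779/8700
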